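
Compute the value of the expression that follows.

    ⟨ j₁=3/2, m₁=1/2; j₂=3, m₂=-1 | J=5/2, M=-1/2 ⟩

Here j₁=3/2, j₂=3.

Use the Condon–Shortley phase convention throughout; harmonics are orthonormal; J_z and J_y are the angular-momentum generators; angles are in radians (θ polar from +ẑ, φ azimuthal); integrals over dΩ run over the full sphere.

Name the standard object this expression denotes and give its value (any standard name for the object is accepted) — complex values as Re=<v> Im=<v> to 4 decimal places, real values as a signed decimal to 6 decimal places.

This is a Clebsch–Gordan (vector-coupling) coefficient.
j₁+j₂−J=2  J+j₁−j₂=1  J−j₁+j₂=4  j₁+j₂+J+1=8
(j₁±m₁, j₂±m₂, J±M) = (2,1,2,4,2,3)
P² = 288/35
sum k=0..1:
  [0] +1/8 = 1/8
  [1] −1/6 = -1/6
S = -1/24
C² = P²·S² = 1/70 ; C = -0.119523

Clebsch–Gordan coefficient, −√(1/70) ≈ -0.119523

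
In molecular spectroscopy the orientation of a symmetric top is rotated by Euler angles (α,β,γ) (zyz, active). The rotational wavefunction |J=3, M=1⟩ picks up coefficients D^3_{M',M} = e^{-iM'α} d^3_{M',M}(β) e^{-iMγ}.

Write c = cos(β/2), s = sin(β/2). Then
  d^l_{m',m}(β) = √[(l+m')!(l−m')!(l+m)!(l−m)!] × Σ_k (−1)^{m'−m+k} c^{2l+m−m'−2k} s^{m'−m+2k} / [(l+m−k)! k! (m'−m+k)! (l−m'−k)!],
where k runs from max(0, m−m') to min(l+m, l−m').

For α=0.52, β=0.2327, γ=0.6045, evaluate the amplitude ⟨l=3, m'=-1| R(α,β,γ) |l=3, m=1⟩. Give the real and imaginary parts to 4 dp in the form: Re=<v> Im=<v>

Split into d^3_{-1,1}(β=0.2327) × two z-phases.
With c≡cos(β/2)=0.993239 and s≡sin(β/2)=0.116088, N=[2·24·24·2]^{1/2}=48.000000
k∈{2,3,4} keeps every argument non-negative
  k=2: (−1)^0·48.0000/(8)·0.9932^4·0.1161^2 = +0.078693
  k=3: (−1)^1·48.0000/(6)·0.9932^2·0.1161^4 = -0.001433
  k=4: (−1)^2·48.0000/(48)·0.9932^0·0.1161^6 = +0.000002
d^3_{-1,1}(0.2327) = +0.078693 -0.001433 +0.000002 = +0.077263
Attach z-rotation phases: D = e^{-i(-1)(0.5200)}·(+0.077263)·e^{-i(1)(0.6045)} = +0.076987-0.006521i

Re=0.0770 Im=-0.0065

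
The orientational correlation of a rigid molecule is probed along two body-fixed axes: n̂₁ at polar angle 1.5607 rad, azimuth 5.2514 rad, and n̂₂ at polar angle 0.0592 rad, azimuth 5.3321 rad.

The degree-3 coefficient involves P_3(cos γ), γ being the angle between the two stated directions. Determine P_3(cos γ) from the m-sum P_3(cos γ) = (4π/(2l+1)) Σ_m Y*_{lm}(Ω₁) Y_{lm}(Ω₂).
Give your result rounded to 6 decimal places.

-0.102750

Term-by-term m-sum for l=3 (normalisation 4π/7 = 1.795196):
  [-3]  conj(Y_{3,-3})(Ω₁) = -0.416714-0.019281i ; Y_{3,-3}(Ω₂) = -0.000083+0.000025i ; Δ = +0.000035-0.000009i
  [-2]  conj(Y_{3,-2})(Ω₁) = -0.004881-0.009090i ; Y_{3,-2}(Ω₂) = -0.001162+0.003377i ; Δ = +0.000036-0.000006i
  [-1]  conj(Y_{3,-1})(Ω₁) = -0.165791+0.277203i ; Y_{3,-1}(Ω₂) = +0.044228+0.061989i ; Δ = -0.024516+0.001983i
  [+0]  conj(Y_{3,0})(Ω₁) = -0.011301-0.000000i ; Y_{3,0}(Ω₂) = +0.738525+0.000000i ; Δ = -0.008346-0.000000i
  [+1]  conj(Y_{3,1})(Ω₁) = +0.165791+0.277203i ; Y_{3,1}(Ω₂) = -0.044228+0.061989i ; Δ = -0.024516-0.001983i
  [+2]  conj(Y_{3,2})(Ω₁) = -0.004881+0.009090i ; Y_{3,2}(Ω₂) = -0.001162-0.003377i ; Δ = +0.000036+0.000006i
  [+3]  conj(Y_{3,3})(Ω₁) = +0.416714-0.019281i ; Y_{3,3}(Ω₂) = +0.000083+0.000025i ; Δ = +0.000035+0.000009i
Accumulated sum -0.057236-0.000000i; after 4π/(2l+1) scaling, -0.102750-0.000000i ⇒ P_3 = -0.102750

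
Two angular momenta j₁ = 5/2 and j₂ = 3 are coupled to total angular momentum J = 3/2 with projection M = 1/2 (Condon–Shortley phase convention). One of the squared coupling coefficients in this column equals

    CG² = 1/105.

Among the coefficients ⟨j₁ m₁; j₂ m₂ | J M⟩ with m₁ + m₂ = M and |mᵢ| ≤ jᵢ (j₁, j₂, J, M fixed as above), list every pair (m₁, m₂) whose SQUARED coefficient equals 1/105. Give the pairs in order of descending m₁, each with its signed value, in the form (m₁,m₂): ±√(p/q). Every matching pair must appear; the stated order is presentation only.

Admissible pairs with m₁+m₂ = M = 1/2: (-5/2,3), (-3/2,2), (-1/2,1), (1/2,0), (3/2,-1), (5/2,-2)
  (m₁,m₂)=(5/2,-2): CG² = 5/21, CG = +√(5/21)
  (m₁,m₂)=(3/2,-1): CG² = 7/30, CG = −√(7/30)
  (m₁,m₂)=(1/2,0): CG² = 4/35, CG = +√(4/35)
  (m₁,m₂)=(-1/2,1): CG² = 1/105, CG = −√(1/105)   ← matches the target
  (m₁,m₂)=(-3/2,2): CG² = 1/21, CG = −√(1/21)
  (m₁,m₂)=(-5/2,3): CG² = 5/14, CG = +√(5/14)
Pairs with CG² = 1/105: (-1/2,1): −√(1/105)

(-1/2,1): −√(1/105)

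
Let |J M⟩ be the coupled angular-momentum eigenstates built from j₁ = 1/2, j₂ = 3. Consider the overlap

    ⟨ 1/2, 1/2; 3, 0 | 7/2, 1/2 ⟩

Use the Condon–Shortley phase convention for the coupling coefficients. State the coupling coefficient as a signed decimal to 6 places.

+0.755929  (= +√(4/7))

triangle: 0!·1!·6!/8! = 720/40320
(j±m)!: 1!·0!·3!·3!·4!·3! = 5184
prefactor² = (2J+1)·Δ·N² = 5184/7
  k=0: +1/(0!·0!·0!·3!·1!·3!) = 1/36
Σ = 1/36  ⇒  CG² = 5184/7·(1/36)² = 4/7
CG = +√(4/7) = +0.755929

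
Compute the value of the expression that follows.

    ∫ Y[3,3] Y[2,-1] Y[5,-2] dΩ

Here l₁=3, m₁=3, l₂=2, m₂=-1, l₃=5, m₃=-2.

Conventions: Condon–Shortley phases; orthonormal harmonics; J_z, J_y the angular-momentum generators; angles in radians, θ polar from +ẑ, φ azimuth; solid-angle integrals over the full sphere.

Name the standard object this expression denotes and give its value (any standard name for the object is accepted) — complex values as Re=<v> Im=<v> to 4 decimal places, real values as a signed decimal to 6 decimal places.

Gaunt coefficient, +0.063396

This is a Gaunt coefficient — the integral of a triple product of spherical harmonics over the sphere.
Rules hold: Σm=0, L=10 even, 1≤5≤5.
N = 7·5·11 = 385
Δ = 0!·6!·4!/11! = 1/2310
Racah Σ t=0..0: t=0:+1/144 = 1/144
⇒ 3j(3 2 5; 0 0 0)² = 10/231, sgn -1
Racah Σ t=0..0: t=0:+1/4320 = 1/4320
⇒ 3j(3 2 5; 3 -1 -2)² = 1/330, sgn -1
4πI² = N·(3j₀)²·(3jₘ)² = 5/99
I = +1·√(0.0505051/4π) = 0.06339609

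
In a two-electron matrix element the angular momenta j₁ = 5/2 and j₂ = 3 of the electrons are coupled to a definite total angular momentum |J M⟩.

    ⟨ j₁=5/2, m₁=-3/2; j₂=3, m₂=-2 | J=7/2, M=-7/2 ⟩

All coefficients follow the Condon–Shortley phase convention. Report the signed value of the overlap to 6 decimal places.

√[8·2!3!4!/10! · 1!4!1!5!0!7!] = √(9216)
  +(−1)^1/∏(1,1,3,0,0,4)! = -1/144  (running -1/144)
⟨..|..⟩ = √(9216)·(-1/144) = -0.666667

-0.666667  (= −√(4/9))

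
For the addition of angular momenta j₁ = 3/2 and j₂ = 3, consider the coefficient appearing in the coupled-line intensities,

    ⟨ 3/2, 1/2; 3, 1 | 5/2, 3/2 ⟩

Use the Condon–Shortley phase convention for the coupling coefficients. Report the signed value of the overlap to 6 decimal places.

triangle: 2!*1!*4!/8! = 48/40320
(j±m)!: 2!*1!*4!*2!*4!*1! = 2304
prefactor² = (2J+1)*Δ*N² = 576/35
  k=0: +1/(0!*2!*1!*4!*0!*0!) = 1/48
  k=1: −1/(1!*1!*0!*3!*1!*1!) = -1/6
Σ = -7/48  ⇒  CG² = 576/35*(-7/48)² = 7/20
CG = −√(7/20) = -0.591608

−√(7/20) ≈ -0.591608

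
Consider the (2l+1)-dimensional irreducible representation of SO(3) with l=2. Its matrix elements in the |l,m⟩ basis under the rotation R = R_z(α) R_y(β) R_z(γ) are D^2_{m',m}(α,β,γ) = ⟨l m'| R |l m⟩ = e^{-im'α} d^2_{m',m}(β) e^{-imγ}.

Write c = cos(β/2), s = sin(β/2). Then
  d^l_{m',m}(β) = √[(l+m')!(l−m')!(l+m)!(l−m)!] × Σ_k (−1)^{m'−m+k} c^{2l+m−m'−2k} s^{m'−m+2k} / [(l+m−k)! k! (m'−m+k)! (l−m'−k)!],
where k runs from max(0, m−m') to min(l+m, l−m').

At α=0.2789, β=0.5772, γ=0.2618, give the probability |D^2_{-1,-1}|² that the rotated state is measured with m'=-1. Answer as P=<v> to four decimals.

P=0.3859

D^2_{-1,-1}(0.2789,0.5772,0.2618) = e^{-i·-1·0.2789}·d^2_{-1,-1}(0.5772)·e^{-i·-1·0.2618}. Compute d first:
Half-angle: c=0.958643, s=0.284610. N=√(1·6·1·6)=6.000000
The bounds max(0,m−m')=0 and min(l+m,l−m')=1 give 2 terms
  k=0: (−1)^0·6.0000/(6)·0.9586^4·0.2846^0 = +0.844555
  k=1: (−1)^1·6.0000/(2)·0.9586^2·0.2846^2 = -0.223325
d^2_{-1,-1}(0.5772) = +0.844555 -0.223325 = +0.621231
|D^2_{-1,-1}|² = |d^2_{-1,-1}(β)|² = (+0.621231)² = 0.385927 (the z-rotation phases have unit modulus)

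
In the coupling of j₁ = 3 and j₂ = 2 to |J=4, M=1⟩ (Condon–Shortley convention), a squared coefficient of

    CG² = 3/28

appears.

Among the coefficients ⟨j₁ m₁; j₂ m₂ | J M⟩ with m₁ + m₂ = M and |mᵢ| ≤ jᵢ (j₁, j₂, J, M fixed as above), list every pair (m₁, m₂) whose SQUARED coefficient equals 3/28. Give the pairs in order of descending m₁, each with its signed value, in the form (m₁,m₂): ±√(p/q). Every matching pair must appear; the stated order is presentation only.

(1,0): +√(3/28)

Admissible pairs with m₁+m₂ = M = 1: (-1,2), (0,1), (1,0), (2,-1), (3,-2)
  (m₁,m₂)=(3,-2): CG² = 3/70, CG = +√(3/70)
  (m₁,m₂)=(2,-1): CG² = 7/20, CG = +√(7/20)
  (m₁,m₂)=(1,0): CG² = 3/28, CG = +√(3/28)   ← matches the target
  (m₁,m₂)=(0,1): CG² = 3/14, CG = −√(3/14)
  (m₁,m₂)=(-1,2): CG² = 2/7, CG = −√(2/7)
Pairs with CG² = 3/28: (1,0): +√(3/28)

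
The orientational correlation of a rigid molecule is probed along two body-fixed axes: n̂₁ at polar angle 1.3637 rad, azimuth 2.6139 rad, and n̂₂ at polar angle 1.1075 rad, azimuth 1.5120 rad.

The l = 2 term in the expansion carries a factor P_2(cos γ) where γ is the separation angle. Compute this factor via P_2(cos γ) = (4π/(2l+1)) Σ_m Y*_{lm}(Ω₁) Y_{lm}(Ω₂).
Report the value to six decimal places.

-0.143490

Expand P_2 via completeness: Σ_{m} conj(Y_{2,m}) at Ω₁ times Y_{2,m} at Ω₂ —
  m=-2: Y*=(0.182342, -0.321884)  Y=(-0.306993, -0.036267)  product (-0.067652, 0.092203)
  m=-1: Y*=(-0.134310, 0.078279)  Y=(0.018149, -0.308323)  product (0.021697, 0.042831)
  m=+0: Y*=(-0.275388, -0.000000)  Y=(-0.126422, 0.000000)  product (0.034815, 0.000000)
  m=+1: Y*=(0.134310, 0.078279)  Y=(-0.018149, -0.308323)  product (0.021697, -0.042831)
  m=+2: Y*=(0.182342, 0.321884)  Y=(-0.306993, 0.036267)  product (-0.067652, -0.092203)
Σ over m = (-0.057093, 0.000000); ×(4π/5) → (-0.143490, 0.000000). Real part: -0.143490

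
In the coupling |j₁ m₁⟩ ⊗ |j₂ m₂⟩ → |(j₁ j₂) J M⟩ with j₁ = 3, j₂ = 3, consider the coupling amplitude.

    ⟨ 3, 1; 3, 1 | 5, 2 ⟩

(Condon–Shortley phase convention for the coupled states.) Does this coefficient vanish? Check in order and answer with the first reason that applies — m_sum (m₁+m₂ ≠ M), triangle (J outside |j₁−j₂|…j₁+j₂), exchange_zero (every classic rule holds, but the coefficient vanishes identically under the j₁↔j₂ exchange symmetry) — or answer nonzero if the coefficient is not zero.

exchange_zero

m-sum: m₁+m₂ = 1+1 = 2, M = 2  ✓
triangle: |j₁−j₂| = 0 ≤ J = 5 ≤ j₁+j₂ = 6  ✓
exchange: j₁=j₂ and m₁=m₂, and (−1)^(j₁+j₂−J) = (−1)^1 = −1 forces ⟨j₁m₁;j₂m₂|JM⟩ = −⟨j₂m₂;j₁m₁|JM⟩ = −⟨j₁m₁;j₂m₂|JM⟩ ⇒ the coefficient vanishes identically
Racah sum check: Σ_k collapses to 0 ⇒ CG = 0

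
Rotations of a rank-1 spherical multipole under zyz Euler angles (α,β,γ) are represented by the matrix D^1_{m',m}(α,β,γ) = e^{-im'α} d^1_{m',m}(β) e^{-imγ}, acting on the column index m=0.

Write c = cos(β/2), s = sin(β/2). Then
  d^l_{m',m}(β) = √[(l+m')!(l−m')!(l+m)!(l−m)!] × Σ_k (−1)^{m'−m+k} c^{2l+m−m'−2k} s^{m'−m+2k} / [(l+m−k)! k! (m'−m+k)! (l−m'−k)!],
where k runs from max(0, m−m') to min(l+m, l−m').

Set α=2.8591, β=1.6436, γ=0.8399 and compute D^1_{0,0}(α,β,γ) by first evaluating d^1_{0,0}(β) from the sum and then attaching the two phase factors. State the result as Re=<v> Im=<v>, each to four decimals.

D^1_{0,0}(2.8591,1.6436,0.8399) = e^{-i·0·2.8591}·d^1_{0,0}(1.6436)·e^{-i·0·0.8399}. Compute d first:
c=cos(1.643600/2)=0.680904, s=sin(1.643600/2)=0.732373; N=√[1·1·1·1]=1.000000
k∈{0,1} keeps every argument non-negative
  k=0: (−1)^0·1.0000/(1)·0.6809^2·0.7324^0 = +0.463630
  k=1: (−1)^1·1.0000/(1)·0.6809^0·0.7324^2 = -0.536370
d^1_{0,0}(1.6436) = +0.463630 -0.536370 = -0.072739
D = (+1.000000+0.000000i)·(-0.072739)·(+1.000000+0.000000i) = -0.072739+0.000000i

Re=-0.0727 Im=0.0000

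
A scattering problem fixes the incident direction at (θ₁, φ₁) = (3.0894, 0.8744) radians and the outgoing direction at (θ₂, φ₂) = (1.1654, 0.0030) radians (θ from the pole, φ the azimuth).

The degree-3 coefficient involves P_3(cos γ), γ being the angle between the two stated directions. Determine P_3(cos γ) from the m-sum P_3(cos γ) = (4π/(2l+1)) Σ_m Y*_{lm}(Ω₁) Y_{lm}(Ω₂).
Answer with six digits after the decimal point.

0.424911

Term-by-term m-sum for l=3 (normalisation 4π/7 = 1.795196):
  m=-3: (-0.000051, 0.000029) × (0.323759, -0.002914) = (-0.000017, 0.000010)  (running Σ = (-0.000017, 0.000010))
  m=-2: (0.000492, -0.002734) × (0.340357, -0.002042) = (0.000162, -0.000931)  (running Σ = (0.000145, -0.000922))
  m=-1: (0.043113, 0.051561) × (-0.066023, 0.000198) = (-0.002857, -0.003396)  (running Σ = (-0.002711, -0.004317))
  m=0: (-0.740265, -0.000000) × (-0.327067, 0.000000) = (0.242116, 0.000000)  (running Σ = (0.239405, -0.004317))
  m=1: (-0.043113, 0.051561) × (0.066023, 0.000198) = (-0.002857, 0.003396)  (running Σ = (0.236548, -0.000922))
  m=2: (0.000492, 0.002734) × (0.340357, 0.002042) = (0.000162, 0.000931)  (running Σ = (0.236710, 0.000010))
  m=3: (0.000051, 0.000029) × (-0.323759, -0.002914) = (-0.000017, -0.000010)  (running Σ = (0.236694, 0.000000))
Total Σ_m = (0.236694, 0.000000). Multiply by 1.795196: (0.424911, 0.000000). P_3(cos γ) = 0.424911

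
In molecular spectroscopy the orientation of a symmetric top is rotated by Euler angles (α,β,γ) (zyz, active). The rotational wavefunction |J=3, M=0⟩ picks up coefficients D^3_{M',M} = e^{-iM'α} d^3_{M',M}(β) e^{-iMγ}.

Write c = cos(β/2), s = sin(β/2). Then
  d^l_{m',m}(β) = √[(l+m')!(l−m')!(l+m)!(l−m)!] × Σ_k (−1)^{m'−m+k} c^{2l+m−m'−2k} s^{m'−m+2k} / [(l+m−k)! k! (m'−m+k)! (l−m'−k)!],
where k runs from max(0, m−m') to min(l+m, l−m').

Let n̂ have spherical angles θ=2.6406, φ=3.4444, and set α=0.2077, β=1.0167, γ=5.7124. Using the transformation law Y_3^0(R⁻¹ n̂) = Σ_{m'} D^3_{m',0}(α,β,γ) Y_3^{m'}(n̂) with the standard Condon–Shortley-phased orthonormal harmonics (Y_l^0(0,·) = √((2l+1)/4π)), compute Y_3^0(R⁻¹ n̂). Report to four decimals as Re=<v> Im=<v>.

Need the full column D^3_{m',0} for m'=−3..3 at α=0.2077, β=1.0167, γ=5.7124.
cos(β/2)=0.873549, sin(β/2)=0.486737
d^3_{-3,0}: single k=3 term ⇒ +0.343762;  D = +0.279160+0.200604i
d^3_{-2,0}: k∈[2..3] ⇒ +0.755609 -0.234591 = +0.521019;  D = +0.476708+0.210260i
d^3_{-1,0}: k∈[1..3] ⇒ +0.857671 -0.798832 +0.082670 = +0.141509;  D = +0.138467+0.029180i
d^3_{0,0}: k∈[0..3] ⇒ +0.444348 -1.241593 +0.385472 -0.013297 = -0.425070;  D = -0.425070+0.000000i
d^3_{1,0}: k∈[0..2] ⇒ -0.857671 +0.798832 -0.082670 = -0.141509;  D = -0.138467+0.029180i
d^3_{2,0}: k∈[0..1] ⇒ +0.755609 -0.234591 = +0.521019;  D = +0.476708-0.210260i
d^3_{3,0}: single k=0 term ⇒ -0.343762;  D = -0.279160+0.200604i
Y_3^{m'}(θ=2.6406,φ=3.4444) and Σ D·Y over m':
  (+0.2792+0.2006i)·(-0.0284+0.0365i)  (+0.4767+0.2103i)·(-0.1700+0.1177i)  (+0.1385+0.0292i)·(-0.4217+0.1318i)  (-0.4251+0.0000i)·(-0.2771+0.0000i)  (-0.1385+0.0292i)·(+0.4217+0.1318i)  (+0.4767-0.2103i)·(-0.1700-0.1177i)  (-0.2792+0.2006i)·(+0.0284+0.0365i)
Y_3^0(R⁻¹ n̂) = -0.248788-0.000000i

Re=-0.2488 Im=0.0000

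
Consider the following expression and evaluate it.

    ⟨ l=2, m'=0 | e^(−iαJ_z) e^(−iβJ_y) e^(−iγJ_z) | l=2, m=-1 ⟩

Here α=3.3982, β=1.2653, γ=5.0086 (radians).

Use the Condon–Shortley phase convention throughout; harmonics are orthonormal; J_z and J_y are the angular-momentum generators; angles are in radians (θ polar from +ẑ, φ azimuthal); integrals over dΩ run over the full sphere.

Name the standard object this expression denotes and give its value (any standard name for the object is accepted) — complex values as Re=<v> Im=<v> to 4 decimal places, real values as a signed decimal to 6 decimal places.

This is a Wigner D-matrix element — the rotation-matrix element ⟨l m'| R(α,β,γ) |l m⟩ in the angular-momentum basis.
First d^2_{0,-1}(β=1.2653), then the phase factors e^{-i(0)α} and e^{-i(-1)γ}:
With c≡cos(β/2)=0.806463 and s≡sin(β/2)=0.591284, N=[2·2·1·6]^{1/2}=4.898979
k∈{0,1} keeps every argument non-negative
  k=0: (−1)^1·4.8990/(2)·0.8065^3·0.5913^1 = -0.759671
  k=1: (−1)^2·4.8990/(2)·0.8065^1·0.5913^3 = +0.408365
d^2_{0,-1}(1.2653) = -0.759671 +0.408365 = -0.351306
D = (+1.000000+0.000000i)·(-0.351306)·(+0.291898-0.956449i) = -0.102546+0.336007i

Wigner D-matrix element, Re=-0.1025 Im=0.3360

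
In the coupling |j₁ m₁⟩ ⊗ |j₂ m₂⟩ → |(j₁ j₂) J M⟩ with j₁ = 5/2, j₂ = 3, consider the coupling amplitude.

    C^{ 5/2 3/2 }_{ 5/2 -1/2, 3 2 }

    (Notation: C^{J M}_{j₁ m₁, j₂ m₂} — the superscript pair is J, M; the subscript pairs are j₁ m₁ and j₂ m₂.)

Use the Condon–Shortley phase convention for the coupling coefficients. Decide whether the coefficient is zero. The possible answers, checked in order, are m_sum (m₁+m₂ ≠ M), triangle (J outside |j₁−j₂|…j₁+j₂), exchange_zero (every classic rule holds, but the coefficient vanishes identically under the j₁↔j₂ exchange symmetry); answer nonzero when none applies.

m-sum: m₁+m₂ = -1/2+2 = 3/2, M = 3/2  ✓
triangle: |j₁−j₂| = 1/2 ≤ J = 5/2 ≤ j₁+j₂ = 11/2  ✓
exchange: j₁≠j₂ or m₁≠m₂ — the exchange symmetry imposes no constraint here
value check: CG = +√(1/14) = +0.267261 ≠ 0

nonzero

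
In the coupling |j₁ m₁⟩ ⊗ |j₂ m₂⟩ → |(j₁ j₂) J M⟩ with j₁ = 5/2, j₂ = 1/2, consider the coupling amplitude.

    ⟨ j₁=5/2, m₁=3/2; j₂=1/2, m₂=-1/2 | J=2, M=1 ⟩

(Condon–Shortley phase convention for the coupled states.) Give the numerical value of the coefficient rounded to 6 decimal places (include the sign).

√[5·1!4!0!/6! · 4!1!0!1!3!1!] = √(24)
  +(−1)^0/∏(0,1,1,0,3,0)! = 1/6  (running 1/6)
⟨..|..⟩ = √(24)·(1/6) = +0.816497

+√(2/3) = +0.816497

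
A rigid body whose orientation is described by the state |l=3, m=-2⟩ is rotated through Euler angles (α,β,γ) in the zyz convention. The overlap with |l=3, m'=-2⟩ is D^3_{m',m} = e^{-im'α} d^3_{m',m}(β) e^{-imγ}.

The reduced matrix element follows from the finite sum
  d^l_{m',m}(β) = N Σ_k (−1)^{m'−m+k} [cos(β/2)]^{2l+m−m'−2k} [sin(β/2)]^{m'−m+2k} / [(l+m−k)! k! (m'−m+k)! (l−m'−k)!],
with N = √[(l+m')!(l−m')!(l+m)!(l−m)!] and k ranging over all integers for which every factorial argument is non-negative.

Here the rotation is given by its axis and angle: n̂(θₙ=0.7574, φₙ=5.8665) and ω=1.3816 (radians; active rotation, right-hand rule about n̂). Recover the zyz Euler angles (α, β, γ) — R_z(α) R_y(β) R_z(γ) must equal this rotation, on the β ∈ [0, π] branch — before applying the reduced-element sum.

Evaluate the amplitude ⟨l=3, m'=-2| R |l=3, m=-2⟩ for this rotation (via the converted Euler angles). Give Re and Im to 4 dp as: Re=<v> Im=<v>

Axis–angle → zyz. n̂ = (sinθₙcosφₙ, sinθₙsinφₙ, cosθₙ) = (+0.628249, -0.278065, +0.726625), ω = 1.3816.
R = I cosω + sinω [n̂]ₓ + (1−cosω) n̂n̂ᵀ gives
  R = [+0.508536, -0.855498, +0.097544; +0.571819, +0.250848, -0.781088; +0.643750, +0.452989, +0.616755]
β = atan2(√(R₁₃²+R₂₃²), R₃₃) = 0.906182; α = atan2(R₂₃, R₁₃) mod 2π = 4.836629; γ = atan2(R₃₂, −R₃₁) mod 2π = 2.528407
First d^3_{-2,-2}(β=0.9062), then the phase factors e^{-i(-2)α} and e^{-i(-2)γ}:
c=cos(0.906182/2)=0.899098, s=sin(0.906182/2)=0.437747; N=√[1·120·1·120]=120.000000
The bounds max(0,m−m')=0 and min(l+m,l−m')=1 give 2 terms
  k=0: (−1)^0·120.0000/(120)·0.8991^6·0.4377^0 = +0.528254
  k=1: (−1)^1·120.0000/(24)·0.8991^4·0.4377^2 = -0.626101
d^3_{-2,-2}(0.9062) = +0.528254 -0.626101 = -0.097847
Attach z-rotation phases: D = e^{-i(-2)(4.8366)}·(-0.097847)·e^{-i(-2)(2.5284)} = +0.054674-0.081147i

Re=0.0547 Im=-0.0811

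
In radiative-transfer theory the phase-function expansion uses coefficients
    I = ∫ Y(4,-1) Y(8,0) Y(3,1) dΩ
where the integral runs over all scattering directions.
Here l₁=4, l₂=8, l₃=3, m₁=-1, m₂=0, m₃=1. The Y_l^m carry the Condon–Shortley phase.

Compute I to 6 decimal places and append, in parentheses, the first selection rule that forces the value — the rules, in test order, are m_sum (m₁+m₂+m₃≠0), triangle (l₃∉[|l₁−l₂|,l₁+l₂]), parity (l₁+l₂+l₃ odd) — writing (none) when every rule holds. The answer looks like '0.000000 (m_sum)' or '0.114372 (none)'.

|4−8|≤3≤4+8 violated ⇒ I = 0

0.000000 (triangle)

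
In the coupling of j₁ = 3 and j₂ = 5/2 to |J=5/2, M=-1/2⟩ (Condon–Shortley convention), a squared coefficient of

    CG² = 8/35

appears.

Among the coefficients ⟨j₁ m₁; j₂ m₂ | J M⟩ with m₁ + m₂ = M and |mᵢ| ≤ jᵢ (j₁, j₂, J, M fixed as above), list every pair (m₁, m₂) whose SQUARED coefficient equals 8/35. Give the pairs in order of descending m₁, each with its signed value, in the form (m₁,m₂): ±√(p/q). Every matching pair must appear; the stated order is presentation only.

Admissible pairs with m₁+m₂ = M = -1/2: (-3,5/2), (-2,3/2), (-1,1/2), (0,-1/2), (1,-3/2), (2,-5/2)
  (m₁,m₂)=(2,-5/2): CG² = 5/14, CG = +√(5/14)
  (m₁,m₂)=(1,-3/2): CG² = 1/35, CG = −√(1/35)
  (m₁,m₂)=(0,-1/2): CG² = 8/105, CG = −√(8/105)
  (m₁,m₂)=(-1,1/2): CG² = 8/35, CG = +√(8/35)   ← matches the target
  (m₁,m₂)=(-2,3/2): CG² = 1/14, CG = −√(1/14)
  (m₁,m₂)=(-3,5/2): CG² = 5/21, CG = −√(5/21)
Pairs with CG² = 8/35: (-1,1/2): +√(8/35)

(-1,1/2): +√(8/35)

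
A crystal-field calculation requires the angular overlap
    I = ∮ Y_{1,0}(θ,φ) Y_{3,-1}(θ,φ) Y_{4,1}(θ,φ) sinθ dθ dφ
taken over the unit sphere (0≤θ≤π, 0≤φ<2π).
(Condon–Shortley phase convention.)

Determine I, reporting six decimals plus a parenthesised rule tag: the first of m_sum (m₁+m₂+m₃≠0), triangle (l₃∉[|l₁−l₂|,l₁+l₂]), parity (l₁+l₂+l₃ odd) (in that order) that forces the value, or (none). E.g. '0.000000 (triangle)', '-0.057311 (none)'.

m-sum 0 ✓  L=8 even ✓  2≤4≤4 ✓
Π(2lᵢ+1) = 3×7×9 = 189
triangle coeff Δ(1,3,4) = 1/252
Σ_t [0,0]: t=0:+1/36 = 1/36
(3j)²=4/63 [(1 3 4; 0 0 0)], sign=+1
Σ_t [0,0]: t=0:+1/48 = 1/48
(3j)²=5/84 [(1 3 4; 0 -1 1)], sign=-1
⇒ 4πI² = 5/7
I = (-1)√(5/7/(4π)) = -0.23841361
No selection rule forces the value: the integral is nonzero (none).

-0.238414 (none)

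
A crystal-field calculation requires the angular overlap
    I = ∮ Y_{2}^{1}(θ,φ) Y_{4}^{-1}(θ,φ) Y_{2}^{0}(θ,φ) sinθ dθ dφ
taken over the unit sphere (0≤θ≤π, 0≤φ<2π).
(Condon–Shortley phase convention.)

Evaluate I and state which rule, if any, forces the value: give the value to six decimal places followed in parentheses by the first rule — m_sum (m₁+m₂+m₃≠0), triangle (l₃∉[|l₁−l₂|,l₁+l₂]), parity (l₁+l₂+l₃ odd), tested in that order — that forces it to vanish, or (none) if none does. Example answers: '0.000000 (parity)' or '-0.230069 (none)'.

m-sum 0 ✓  L=8 even ✓  2≤2≤6 ✓
Π(2lᵢ+1) = 5×9×5 = 225
triangle coeff Δ(2,4,2) = 1/630
Σ_t [2,2]: t=2:+1/16 = 1/16
(3j)²=2/35 [(2 4 2; 0 0 0)], sign=+1
Σ_t [1,1]: t=1:−1/24 = -1/24
(3j)²=1/21 [(2 4 2; 1 -1 0)], sign=-1
⇒ 4πI² = 30/49
I = (-1)√(30/49/(4π)) = -0.22072812
No selection rule forces the value: the integral is nonzero (none).

-0.220728 (none)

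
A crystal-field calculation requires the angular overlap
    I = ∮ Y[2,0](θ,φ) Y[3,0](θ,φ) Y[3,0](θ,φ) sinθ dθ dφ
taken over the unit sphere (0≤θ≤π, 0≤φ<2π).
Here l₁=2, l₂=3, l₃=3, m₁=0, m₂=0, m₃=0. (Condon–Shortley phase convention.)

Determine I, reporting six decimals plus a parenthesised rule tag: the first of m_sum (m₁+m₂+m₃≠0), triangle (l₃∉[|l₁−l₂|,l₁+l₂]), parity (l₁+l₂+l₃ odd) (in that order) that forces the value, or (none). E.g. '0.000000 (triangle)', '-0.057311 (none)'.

Rules hold: Σm=0, L=8 even, 1≤3≤5.
N = 5·7·7 = 245
Δ = 2!·2!·4!/9! = 1/3780
Racah Σ t=0..2: t=0:+1/24 t=1:−1/4 t=2:+1/24 = -1/6
⇒ 3j(2 3 3; 0 0 0)² = 4/105, sgn +1
(m-triple is (0,0,0) — same symbol as above.)
4πI² = N·(3j₀)²·(3jₘ)² = 16/45
I = +1·√(0.355556/4π) = 0.16820883
No selection rule forces the value: the integral is nonzero (none).

0.168209 (none)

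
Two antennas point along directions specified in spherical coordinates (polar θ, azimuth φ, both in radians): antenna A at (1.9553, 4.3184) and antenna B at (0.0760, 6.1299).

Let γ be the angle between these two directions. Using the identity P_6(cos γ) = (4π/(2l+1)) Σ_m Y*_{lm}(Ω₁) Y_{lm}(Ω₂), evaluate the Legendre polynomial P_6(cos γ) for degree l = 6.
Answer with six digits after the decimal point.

0.281972

Expand P_6 via completeness: Σ_{m} conj(Y_{6,m}) at Ω₁ times Y_{6,m} at Ω₂ —
  m=-6: Y*=+0.218413+0.215058i  Y=+0.000000+0.000000i  product -0.000000+0.000000i
  m=-5: Y*=+0.395883-0.166979i  Y=+0.000003+0.000003i  product +0.000002+0.000001i
  m=-4: Y*=-0.000744-0.144286i  Y=+0.000096+0.000068i  product +0.000010-0.000014i
  m=-3: Y*=+0.261560+0.107158i  Y=+0.002022+0.001001i  product +0.000422+0.000479i
  m=-2: Y*=+0.173564-0.174462i  Y=+0.028147+0.008910i  product +0.006440-0.003364i
  m=-1: Y*=+0.078761+0.189455i  Y=+0.240229+0.037115i  product +0.011889+0.048436i
  m=+0: Y*=+0.265783-0.000000i  Y=+0.956336+0.000000i  product +0.254178+0.000000i
  m=+1: Y*=-0.078761+0.189455i  Y=-0.240229+0.037115i  product +0.011889-0.048436i
  m=+2: Y*=+0.173564+0.174462i  Y=+0.028147-0.008910i  product +0.006440+0.003364i
  m=+3: Y*=-0.261560+0.107158i  Y=-0.002022+0.001001i  product +0.000422-0.000479i
  m=+4: Y*=-0.000744+0.144286i  Y=+0.000096-0.000068i  product +0.000010+0.000014i
  m=+5: Y*=-0.395883-0.166979i  Y=-0.000003+0.000003i  product +0.000002-0.000001i
  m=+6: Y*=+0.218413-0.215058i  Y=+0.000000-0.000000i  product -0.000000-0.000000i
Total Σ_m = +0.291702+0.000000i. Multiply by 0.966644: +0.281972+0.000000i. P_6(cos γ) = 0.281972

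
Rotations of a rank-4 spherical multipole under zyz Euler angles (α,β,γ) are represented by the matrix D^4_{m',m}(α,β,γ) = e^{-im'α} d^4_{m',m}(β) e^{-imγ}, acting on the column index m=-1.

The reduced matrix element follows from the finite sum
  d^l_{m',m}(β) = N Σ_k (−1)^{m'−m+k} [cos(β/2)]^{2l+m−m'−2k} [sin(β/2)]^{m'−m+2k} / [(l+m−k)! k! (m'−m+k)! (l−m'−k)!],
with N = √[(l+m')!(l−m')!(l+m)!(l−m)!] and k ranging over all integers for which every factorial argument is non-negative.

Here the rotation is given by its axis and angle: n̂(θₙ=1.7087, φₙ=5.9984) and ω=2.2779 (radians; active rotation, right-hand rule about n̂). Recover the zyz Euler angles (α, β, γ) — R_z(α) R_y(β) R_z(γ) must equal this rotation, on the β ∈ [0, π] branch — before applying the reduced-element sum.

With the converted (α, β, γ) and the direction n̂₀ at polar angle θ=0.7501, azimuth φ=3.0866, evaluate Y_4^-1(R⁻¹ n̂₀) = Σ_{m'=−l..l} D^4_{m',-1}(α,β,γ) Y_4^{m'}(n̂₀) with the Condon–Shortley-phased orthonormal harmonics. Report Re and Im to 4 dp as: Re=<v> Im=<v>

Re=-0.1448 Im=-0.1900

Axis–angle → zyz. n̂ = (sinθₙcosφₙ, sinθₙsinφₙ, cosθₙ) = (+0.950611, -0.278284, -0.137467), ω = 2.2779.
R = I cosω + sinω [n̂]ₓ + (1−cosω) n̂n̂ᵀ gives
  R = [+0.841075, -0.331885, -0.427135; -0.540903, -0.521883, -0.659592; -0.004006, +0.785805, -0.618461]
β = atan2(√(R₁₃²+R₂₃²), R₃₃) = 2.237579; α = atan2(R₂₃, R₁₃) mod 2π = 4.137721; γ = atan2(R₃₂, −R₃₁) mod 2π = 1.565699
Need the full column D^4_{m',-1} for m'=−4..4 at α=4.1377, β=2.2376, γ=1.5657.
cos(β/2)=0.436772, sin(β/2)=0.899572
d^4_{-4,-1}: single k=3 term ⇒ +0.086591;  D = +0.064354-0.057937i
d^4_{-3,-1}: k∈[2..3] ⇒ +0.044593 -0.315269 = -0.270676;  D = -0.042671-0.267291i
d^4_{-2,-1}: k∈[1..3] ⇒ +0.011573 -0.245463 +0.694159 = +0.460269;  D = -0.420946-0.186149i
d^4_{-1,-1}: k∈[0..3] ⇒ +0.001324 -0.084273 +0.714963 -1.010941 = -0.378927;  D = -0.317007+0.207587i
d^4_{0,-1}: k∈[0..3] ⇒ -0.012199 +0.310489 -1.317074 +0.931156 = -0.087628;  D = -0.000447-0.087627i
d^4_{1,-1}: k∈[0..3] ⇒ +0.056182 -0.714963 +1.516411 -0.428834 = +0.428796;  D = -0.361103-0.231237i
d^4_{2,-1}: k∈[0..2] ⇒ -0.163642 +1.041238 -0.883372 = -0.005776;  D = -0.005258+0.002390i
d^4_{3,-1}: k∈[0..1] ⇒ +0.315269 -0.802409 = -0.487140;  D = +0.071887-0.481807i
d^4_{4,-1}: single k=0 term ⇒ -0.367314;  D = +0.275475+0.242968i
Y_4^{m'}(θ=0.7501,φ=3.0866) and Σ D·Y over m':
  (+0.0644-0.0579i)·(+0.0933+0.0209i)  (-0.0427-0.2673i)·(-0.2862-0.0476i)  (-0.4209-0.1861i)·(+0.4245+0.0469i)  (-0.3170+0.2076i)·(-0.1760-0.0097i)  (-0.0004-0.0876i)·(-0.3205+0.0000i)  (-0.3611-0.2312i)·(+0.1760-0.0097i)  (-0.0053+0.0024i)·(+0.4245-0.0469i)  (+0.0719-0.4818i)·(+0.2862-0.0476i)  (+0.2755+0.2430i)·(+0.0933-0.0209i)
Y_4^-1(R⁻¹ n̂) = -0.144850-0.189971i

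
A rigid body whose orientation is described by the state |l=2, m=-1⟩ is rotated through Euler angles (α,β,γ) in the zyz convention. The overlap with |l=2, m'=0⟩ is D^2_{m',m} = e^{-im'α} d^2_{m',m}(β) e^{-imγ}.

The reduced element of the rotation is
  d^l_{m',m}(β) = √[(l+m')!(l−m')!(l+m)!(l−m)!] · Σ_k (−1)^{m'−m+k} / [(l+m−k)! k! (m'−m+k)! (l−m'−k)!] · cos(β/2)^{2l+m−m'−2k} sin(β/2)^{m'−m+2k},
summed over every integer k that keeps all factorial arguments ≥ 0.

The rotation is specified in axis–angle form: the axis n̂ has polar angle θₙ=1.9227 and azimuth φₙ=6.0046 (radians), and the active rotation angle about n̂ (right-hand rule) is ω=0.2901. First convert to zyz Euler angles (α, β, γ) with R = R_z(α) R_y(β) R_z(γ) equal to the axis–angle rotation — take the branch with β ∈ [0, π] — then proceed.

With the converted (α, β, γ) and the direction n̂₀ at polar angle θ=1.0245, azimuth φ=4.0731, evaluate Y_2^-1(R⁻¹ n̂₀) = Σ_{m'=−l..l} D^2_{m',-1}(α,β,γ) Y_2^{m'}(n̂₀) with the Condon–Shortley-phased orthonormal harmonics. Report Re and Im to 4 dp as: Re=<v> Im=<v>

Re=-0.2222 Im=0.3157

Axis–angle → zyz. n̂ = (sinθₙcosφₙ, sinθₙsinφₙ, cosθₙ) = (+0.902526, -0.258144, -0.344685), ω = 0.2901.
R = I cosω + sinω [n̂]ₓ + (1−cosω) n̂n̂ᵀ gives
  R = [+0.992251, +0.088862, -0.086840; -0.108332, +0.961000, -0.254448; +0.060843, +0.261884, +0.963180]
β = atan2(√(R₁₃²+R₂₃²), R₃₃) = 0.272208; α = atan2(R₂₃, R₁₃) mod 2π = 4.383496; γ = atan2(R₃₂, −R₃₁) mod 2π = 1.799074
Need the full column D^2_{m',-1} for m'=−2..2 at α=4.3835, β=0.2722, γ=1.7991.
cos(β/2)=0.990752, sin(β/2)=0.135684
d^2_{-2,-1}: single k=1 term ⇒ +0.263909;  D = -0.109898-0.239938i
d^2_{-1,-1}: k∈[0..1] ⇒ +0.963519 -0.054214 = +0.909305;  D = +0.904706-0.091336i
d^2_{0,-1}: k∈[0..1] ⇒ -0.323221 +0.006062 = -0.317159;  D = +0.071773-0.308931i
d^2_{1,-1}: k∈[0..1] ⇒ +0.054214 -0.000339 = +0.053875;  D = -0.045726-0.028488i
d^2_{2,-1}: single k=0 term ⇒ -0.004950;  D = -0.003834+0.003131i
Y_2^{m'}(θ=1.0245,φ=4.0731) and Σ D·Y over m':
  (-0.1099-0.2399i)·(-0.0812-0.2701i)  (+0.9047-0.0913i)·(-0.2046+0.2752i)  (+0.0718-0.3089i)·(-0.0600+0.0000i)  (-0.0457-0.0285i)·(+0.2046+0.2752i)  (-0.0038+0.0031i)·(-0.0812+0.2701i)
Y_2^-1(R⁻¹ n̂) = -0.222199+0.315689i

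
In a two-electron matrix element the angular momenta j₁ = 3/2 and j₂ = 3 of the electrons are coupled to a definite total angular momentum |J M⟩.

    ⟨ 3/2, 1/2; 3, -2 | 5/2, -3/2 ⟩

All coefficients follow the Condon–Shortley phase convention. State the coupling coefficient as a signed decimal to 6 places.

+0.267261  (= +√(1/14))

triangle: 2!×1!×4!/8! = 48/40320
(j±m)!: 2!×1!×1!×5!×1!×4! = 5760
prefactor² = (2J+1)×Δ×N² = 288/7
  k=0: +1/(0!×2!×1!×1!×0!×3!) = 1/12
  k=1: −1/(1!×1!×0!×0!×1!×4!) = -1/24
Σ = 1/24  ⇒  CG² = 288/7×(1/24)² = 1/14
CG = +√(1/14) = +0.267261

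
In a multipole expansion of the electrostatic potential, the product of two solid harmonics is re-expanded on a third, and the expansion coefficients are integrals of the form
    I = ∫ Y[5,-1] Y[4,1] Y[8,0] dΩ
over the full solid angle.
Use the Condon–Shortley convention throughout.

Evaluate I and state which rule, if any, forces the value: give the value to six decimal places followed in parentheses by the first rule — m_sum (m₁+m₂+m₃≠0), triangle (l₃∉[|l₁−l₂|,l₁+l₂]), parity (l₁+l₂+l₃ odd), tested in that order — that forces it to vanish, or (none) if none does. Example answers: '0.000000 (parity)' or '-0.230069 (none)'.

Σlᵢ=17 odd — θ-integrand is odd under cosθ→−cosθ; I=0

0.000000 (parity)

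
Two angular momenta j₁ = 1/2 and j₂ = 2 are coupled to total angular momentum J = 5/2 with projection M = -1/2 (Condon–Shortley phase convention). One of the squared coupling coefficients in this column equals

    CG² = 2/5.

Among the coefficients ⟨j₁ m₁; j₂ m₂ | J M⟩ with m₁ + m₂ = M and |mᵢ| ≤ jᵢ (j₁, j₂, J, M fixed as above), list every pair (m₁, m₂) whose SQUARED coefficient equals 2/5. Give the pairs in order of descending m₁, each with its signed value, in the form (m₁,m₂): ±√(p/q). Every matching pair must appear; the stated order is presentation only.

Admissible pairs with m₁+m₂ = M = -1/2: (-1/2,0), (1/2,-1)
  (m₁,m₂)=(1/2,-1): CG² = 2/5, CG = +√(2/5)   ← matches the target
  (m₁,m₂)=(-1/2,0): CG² = 3/5, CG = +√(3/5)
Pairs with CG² = 2/5: (1/2,-1): +√(2/5)

(1/2,-1): +√(2/5)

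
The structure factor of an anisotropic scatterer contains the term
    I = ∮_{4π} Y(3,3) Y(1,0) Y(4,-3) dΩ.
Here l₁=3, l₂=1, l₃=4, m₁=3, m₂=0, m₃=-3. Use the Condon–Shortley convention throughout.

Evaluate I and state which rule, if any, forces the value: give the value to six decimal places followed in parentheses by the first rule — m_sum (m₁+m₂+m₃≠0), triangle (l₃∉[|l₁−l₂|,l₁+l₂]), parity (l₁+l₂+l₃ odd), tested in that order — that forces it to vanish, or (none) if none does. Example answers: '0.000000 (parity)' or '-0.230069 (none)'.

m-sum 0 ✓  L=8 even ✓  2≤4≤4 ✓
Π(2lᵢ+1) = 7×3×9 = 189
triangle coeff Δ(3,1,4) = 1/252
Σ_t [0,0]: t=0:+1/36 = 1/36
(3j)²=4/63 [(3 1 4; 0 0 0)], sign=+1
Σ_t [0,0]: t=0:+1/720 = 1/720
(3j)²=1/36 [(3 1 4; 3 0 -3)], sign=-1
⇒ 4πI² = 1/3
I = (-1)√(1/3/(4π)) = -0.16286750
No selection rule forces the value: the integral is nonzero (none).

-0.162868 (none)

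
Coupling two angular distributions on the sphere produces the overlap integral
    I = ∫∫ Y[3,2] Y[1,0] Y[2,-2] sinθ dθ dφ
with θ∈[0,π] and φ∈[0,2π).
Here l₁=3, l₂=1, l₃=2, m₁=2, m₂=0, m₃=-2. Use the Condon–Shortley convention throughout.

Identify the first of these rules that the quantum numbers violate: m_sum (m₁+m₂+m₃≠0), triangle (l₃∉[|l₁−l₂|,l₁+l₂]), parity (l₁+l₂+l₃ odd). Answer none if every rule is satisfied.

m₁+m₂+m₃ = 2 + 0 − 2 = 0  ✓
triangle: |3−1|=2 ≤ l₃=2 ≤ 3+1=4  ✓
parity: l₁+l₂+l₃ = 6 is even  ✓

none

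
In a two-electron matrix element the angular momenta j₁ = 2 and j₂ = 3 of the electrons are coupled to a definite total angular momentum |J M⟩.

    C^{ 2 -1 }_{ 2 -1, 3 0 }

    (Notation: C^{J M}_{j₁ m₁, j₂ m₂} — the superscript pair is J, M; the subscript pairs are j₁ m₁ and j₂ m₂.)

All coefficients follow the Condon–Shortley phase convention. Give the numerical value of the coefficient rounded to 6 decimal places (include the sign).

j₁+j₂−J=3  J+j₁−j₂=1  J−j₁+j₂=3  j₁+j₂+J+1=8
(j₁±m₁, j₂±m₂, J±M) = (1,3,3,3,1,3)
P² = 81/14
sum k=2..3:
  [2] +1/4 = 1/4
  [3] −1/36 = -1/36
S = 2/9
C² = P²·S² = 2/7 ; C = +0.534522

+√(2/7) ≈ +0.534522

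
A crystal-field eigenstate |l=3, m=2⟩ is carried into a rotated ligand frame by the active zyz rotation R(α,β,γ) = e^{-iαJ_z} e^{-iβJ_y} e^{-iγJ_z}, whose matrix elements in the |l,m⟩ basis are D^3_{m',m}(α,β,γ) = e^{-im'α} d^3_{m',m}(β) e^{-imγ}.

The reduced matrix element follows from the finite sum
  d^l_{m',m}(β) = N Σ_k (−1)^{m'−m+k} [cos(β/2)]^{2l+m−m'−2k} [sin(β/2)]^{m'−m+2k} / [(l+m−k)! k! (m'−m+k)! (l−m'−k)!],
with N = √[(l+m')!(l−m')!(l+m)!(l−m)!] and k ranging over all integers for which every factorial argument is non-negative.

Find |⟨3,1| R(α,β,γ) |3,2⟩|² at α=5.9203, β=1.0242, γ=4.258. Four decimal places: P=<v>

D^3_{1,2}(5.9203,1.0242,4.2580) = e^{-i·1·5.9203}·d^3_{1,2}(1.0242)·e^{-i·2·4.2580}. Compute d first:
c=cos(1.024200/2)=0.871717, s=sin(1.024200/2)=0.490009; N=√[24·2·120·1]=75.894664
The bounds max(0,m−m')=1 and min(l+m,l−m')=2 give 2 terms
  k=1: (−1)^0·75.8947/(24)·0.8717^5·0.4900^1 = +0.779978
  k=2: (−1)^1·75.8947/(12)·0.8717^3·0.4900^3 = -0.492912
d^3_{1,2}(1.0242) = +0.779978 -0.492912 = +0.287067
|D^3_{1,2}|² = |d^3_{1,2}(β)|² = (+0.287067)² = 0.082407 (the z-rotation phases have unit modulus)

P=0.0824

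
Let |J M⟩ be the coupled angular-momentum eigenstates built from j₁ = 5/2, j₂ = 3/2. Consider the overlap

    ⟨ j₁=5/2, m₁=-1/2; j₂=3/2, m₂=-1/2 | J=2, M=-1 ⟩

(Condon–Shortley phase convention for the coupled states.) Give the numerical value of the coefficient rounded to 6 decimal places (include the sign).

−√(25/84) = -0.545545

triangle: 2!×3!×1!/7! = 12/5040
(j±m)!: 2!×3!×1!×2!×1!×3! = 144
prefactor² = (2J+1)×Δ×N² = 12/7
  k=0: +1/(0!×2!×3!×1!×0!×0!) = 1/12
  k=1: −1/(1!×1!×2!×0!×1!×1!) = -1/2
Σ = -5/12  ⇒  CG² = 12/7×(-5/12)² = 25/84
CG = −√(25/84) = -0.545545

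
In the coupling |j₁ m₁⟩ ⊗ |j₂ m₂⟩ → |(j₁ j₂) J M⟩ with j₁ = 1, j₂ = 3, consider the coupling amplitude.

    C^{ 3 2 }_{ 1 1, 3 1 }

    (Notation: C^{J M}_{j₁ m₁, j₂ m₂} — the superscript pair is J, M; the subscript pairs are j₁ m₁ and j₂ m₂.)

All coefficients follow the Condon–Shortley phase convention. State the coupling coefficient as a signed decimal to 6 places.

+√(5/12) = +0.645497

triangle: 1!×1!×5!/8! = 120/40320
(j±m)!: 2!×0!×4!×2!×5!×1! = 11520
prefactor² = (2J+1)×Δ×N² = 240
  k=0: +1/(0!×1!×0!×4!×1!×1!) = 1/24
Σ = 1/24  ⇒  CG² = 240×(1/24)² = 5/12
CG = +√(5/12) = +0.645497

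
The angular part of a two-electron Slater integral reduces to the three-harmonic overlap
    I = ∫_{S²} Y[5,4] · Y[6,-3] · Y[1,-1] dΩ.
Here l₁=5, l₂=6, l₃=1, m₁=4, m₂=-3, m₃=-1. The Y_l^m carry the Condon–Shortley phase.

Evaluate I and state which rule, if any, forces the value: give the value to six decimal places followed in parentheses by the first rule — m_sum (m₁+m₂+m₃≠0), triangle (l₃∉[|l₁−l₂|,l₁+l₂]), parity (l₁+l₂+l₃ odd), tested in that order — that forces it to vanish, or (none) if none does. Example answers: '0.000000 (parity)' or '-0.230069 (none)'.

-0.070770 (none)

Checks pass: Σm=0; 12 even; l₃=1∈[1,11].
(2·5+1)(2·6+1)(2·1+1) = 429
Δ: 10! 0! 2! / 13! → 1/858
sum: t=5:−1/14400 = -1/14400
3j²(5 6 1; 0 0 0) = Δ·Π!·Σ² = 6/143  (sign +1)
sum: t=1:−1/725760 = -1/725760
3j²(5 6 1; 4 -3 -1) = Δ·Π!·Σ² = 1/286  (sign -1)
combine: 4πI² = 429·6/143·1/286 = 9/143
take √, sign -1: I = -0.07076985
No selection rule forces the value: the integral is nonzero (none).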